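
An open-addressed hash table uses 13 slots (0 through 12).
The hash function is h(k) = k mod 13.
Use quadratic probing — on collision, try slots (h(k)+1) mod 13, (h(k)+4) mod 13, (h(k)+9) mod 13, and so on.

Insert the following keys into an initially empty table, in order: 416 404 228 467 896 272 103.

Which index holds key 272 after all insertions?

416 hashes to 0; slot 0 is free → place at 0.
404 hashes to 1; slot 1 is free → place at 1.
228 hashes to 7; slot 7 is free → place at 7.
467 hashes to 12; slot 12 is free → place at 12.
896 hashes to 12; 12,0 taken → place at 3.
272 hashes to 12; 12,0,3 taken → place at 8.
103 hashes to 12; 12,0,3,8 taken → place at 2.
Table: [416, 404, 103, 896, _, _, _, 228, 272, _, _, _, 467]

8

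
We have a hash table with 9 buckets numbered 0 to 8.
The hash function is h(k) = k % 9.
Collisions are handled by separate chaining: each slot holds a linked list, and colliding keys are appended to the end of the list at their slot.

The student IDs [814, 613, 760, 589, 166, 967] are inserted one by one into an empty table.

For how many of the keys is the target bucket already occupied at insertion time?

814 → bucket 4
613 → bucket 1
760 → bucket 4 (collision)
589 → bucket 4 (collision)
166 → bucket 4 (collision)
967 → bucket 4 (collision)
Final buckets:
0: —
1: 613
2: —
3: —
4: 814 -> 760 -> 589 -> 166 -> 967
5: —
6: —
7: —
8: —

4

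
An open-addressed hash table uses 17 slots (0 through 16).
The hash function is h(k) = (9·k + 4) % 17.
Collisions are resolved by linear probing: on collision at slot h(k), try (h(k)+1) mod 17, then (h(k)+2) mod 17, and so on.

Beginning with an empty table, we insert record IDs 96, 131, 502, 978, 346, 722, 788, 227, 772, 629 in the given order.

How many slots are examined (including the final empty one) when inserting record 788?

3

96 hashes to 1; slot 1 is free → place at 1.
131 hashes to 10; slot 10 is free → place at 10.
502 hashes to 0; slot 0 is free → place at 0.
978 hashes to 0; 0,1 taken → place at 2.
346 hashes to 7; slot 7 is free → place at 7.
722 hashes to 8; slot 8 is free → place at 8.
788 hashes to 7; 7,8 taken → place at 9.
227 hashes to 7; 7,8,9,10 taken → place at 11.
772 hashes to 16; slot 16 is free → place at 16.
629 hashes to 4; slot 4 is free → place at 4.
Table: [502, 96, 978, _, 629, _, _, 346, 722, 788, 131, 227, _, _, _, _, 772]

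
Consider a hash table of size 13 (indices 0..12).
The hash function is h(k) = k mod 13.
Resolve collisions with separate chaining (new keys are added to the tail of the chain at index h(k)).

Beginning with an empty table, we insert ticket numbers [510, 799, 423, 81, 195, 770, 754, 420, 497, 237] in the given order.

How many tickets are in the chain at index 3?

Insert 510: h=3, bucket 3 empty -> new chain.
Insert 799: h=6, bucket 6 empty -> new chain.
Insert 423: h=7, bucket 7 empty -> new chain.
Insert 81: h=3, bucket 3 nonempty -> append to chain.
Insert 195: h=0, bucket 0 empty -> new chain.
Insert 770: h=3, bucket 3 nonempty -> append to chain.
Insert 754: h=0, bucket 0 nonempty -> append to chain.
Insert 420: h=4, bucket 4 empty -> new chain.
Insert 497: h=3, bucket 3 nonempty -> append to chain.
Insert 237: h=3, bucket 3 nonempty -> append to chain.
Final buckets:
0: 195 -> 754
1: _
2: _
3: 510 -> 81 -> 770 -> 497 -> 237
4: 420
5: _
6: 799
7: 423
8: _
9: _
10: _
11: _
12: _

5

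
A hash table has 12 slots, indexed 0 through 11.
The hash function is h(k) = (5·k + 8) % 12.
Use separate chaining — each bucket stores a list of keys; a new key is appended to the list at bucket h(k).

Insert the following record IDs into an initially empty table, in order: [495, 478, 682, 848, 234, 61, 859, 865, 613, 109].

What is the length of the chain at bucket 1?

4

495 -> bucket 11
478 -> bucket 10
682 -> bucket 10 (collision)
848 -> bucket 0
234 -> bucket 2
61 -> bucket 1
859 -> bucket 7
865 -> bucket 1 (collision)
613 -> bucket 1 (collision)
109 -> bucket 1 (collision)
Final buckets:
0: 848
1: 61 -> 865 -> 613 -> 109
2: 234
3: -
4: -
5: -
6: -
7: 859
8: -
9: -
10: 478 -> 682
11: 495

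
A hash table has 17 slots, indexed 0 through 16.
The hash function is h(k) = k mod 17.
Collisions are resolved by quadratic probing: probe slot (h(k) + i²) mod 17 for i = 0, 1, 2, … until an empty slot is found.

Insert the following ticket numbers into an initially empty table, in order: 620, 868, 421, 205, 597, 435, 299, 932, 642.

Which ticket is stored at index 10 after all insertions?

620 hashes to 8; slot 8 is free → place at 8.
868 hashes to 1; slot 1 is free → place at 1.
421 hashes to 13; slot 13 is free → place at 13.
205 hashes to 1; 1 taken → place at 2.
597 hashes to 2; 2 taken → place at 3.
435 hashes to 10; slot 10 is free → place at 10.
299 hashes to 10; 10 taken → place at 11.
932 hashes to 14; slot 14 is free → place at 14.
642 hashes to 13; 13,14 taken → place at 0.
Table: [642, 868, 205, 597, ∅, ∅, ∅, ∅, 620, ∅, 435, 299, ∅, 421, 932, ∅, ∅]

435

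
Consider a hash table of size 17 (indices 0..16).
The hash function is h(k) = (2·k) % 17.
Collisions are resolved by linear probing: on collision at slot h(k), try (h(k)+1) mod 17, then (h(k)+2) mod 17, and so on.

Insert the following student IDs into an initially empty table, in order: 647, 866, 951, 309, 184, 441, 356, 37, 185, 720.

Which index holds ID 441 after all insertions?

0

647: h=2 => slot 2
866: h=15 => slot 15
951: h=15, probe 15,16 => slot 16
309: h=6 => slot 6
184: h=11 => slot 11
441: h=15, probe 15,16,0 => slot 0
356: h=15, probe 15,16,0,1 => slot 1
37: h=6, probe 6,7 => slot 7
185: h=13 => slot 13
720: h=12 => slot 12
Table: [441, 356, 647, -, -, -, 309, 37, -, -, -, 184, 720, 185, -, 866, 951]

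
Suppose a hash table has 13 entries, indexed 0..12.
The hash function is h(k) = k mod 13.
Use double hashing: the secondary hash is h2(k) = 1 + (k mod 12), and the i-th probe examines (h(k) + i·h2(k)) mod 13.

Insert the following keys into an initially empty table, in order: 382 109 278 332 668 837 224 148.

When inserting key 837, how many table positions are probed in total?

2

382 hashes to 5; slot 5 is free => place at 5.
109 hashes to 5, h2=2; 5 taken => place at 7.
278 hashes to 5, h2=3; 5 taken => place at 8.
332 hashes to 7, h2=9; 7 taken => place at 3.
668 hashes to 5, h2=9; 5 taken => place at 1.
837 hashes to 5, h2=10; 5 taken => place at 2.
224 hashes to 3, h2=9; 3 taken => place at 12.
148 hashes to 5, h2=5; 5 taken => place at 10.
Table: [∅, 668, 837, 332, ∅, 382, ∅, 109, 278, ∅, 148, ∅, 224]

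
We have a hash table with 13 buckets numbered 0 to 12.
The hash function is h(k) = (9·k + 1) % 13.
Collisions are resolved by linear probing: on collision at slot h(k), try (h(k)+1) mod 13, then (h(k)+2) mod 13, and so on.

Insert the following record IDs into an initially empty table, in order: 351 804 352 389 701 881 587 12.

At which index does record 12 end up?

8

351: h=1 => slot 1
804: h=9 => slot 9
352: h=10 => slot 10
389: h=5 => slot 5
701: h=5, probe 5,6 => slot 6
881: h=0 => slot 0
587: h=6, probe 6,7 => slot 7
12: h=5, probe 5,6,7,8 => slot 8
Table: [881, 351, —, —, —, 389, 701, 587, 12, 804, 352, —, —]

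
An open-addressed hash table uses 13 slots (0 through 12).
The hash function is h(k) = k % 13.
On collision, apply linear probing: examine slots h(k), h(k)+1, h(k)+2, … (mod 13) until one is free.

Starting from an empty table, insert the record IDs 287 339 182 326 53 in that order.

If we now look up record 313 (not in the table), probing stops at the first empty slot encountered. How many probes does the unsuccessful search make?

287 hashes to 1; slot 1 is free => place at 1.
339 hashes to 1; 1 taken => place at 2.
182 hashes to 0; slot 0 is free => place at 0.
326 hashes to 1; 1,2 taken => place at 3.
53 hashes to 1; 1,2,3 taken => place at 4.
Table: [182, 287, 339, 326, 53, —, —, —, —, —, —, —, —]
Lookup 313: h=1, probe 1,2,3,4,5 → slot 5 empty, not found.

5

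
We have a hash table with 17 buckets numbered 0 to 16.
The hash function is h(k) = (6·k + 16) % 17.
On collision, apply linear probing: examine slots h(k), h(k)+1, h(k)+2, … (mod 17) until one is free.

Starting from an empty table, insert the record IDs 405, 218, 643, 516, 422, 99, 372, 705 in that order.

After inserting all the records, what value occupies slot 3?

405 hashes to 15; slot 15 is free => place at 15.
218 hashes to 15; 15 taken => place at 16.
643 hashes to 15; 15,16 taken => place at 0.
516 hashes to 1; slot 1 is free => place at 1.
422 hashes to 15; 15,16,0,1 taken => place at 2.
99 hashes to 15; 15,16,0,1,2 taken => place at 3.
372 hashes to 4; slot 4 is free => place at 4.
705 hashes to 13; slot 13 is free => place at 13.
Table: [643, 516, 422, 99, 372, ., ., ., ., ., ., ., ., 705, ., 405, 218]

99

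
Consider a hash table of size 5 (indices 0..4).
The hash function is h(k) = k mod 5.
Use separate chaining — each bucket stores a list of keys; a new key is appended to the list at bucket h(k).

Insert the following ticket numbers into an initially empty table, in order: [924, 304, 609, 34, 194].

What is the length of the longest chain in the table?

924 -> bucket 4
304 -> bucket 4 (collision)
609 -> bucket 4 (collision)
34 -> bucket 4 (collision)
194 -> bucket 4 (collision)
Final buckets:
0: _
1: _
2: _
3: _
4: 924 -> 304 -> 609 -> 34 -> 194

5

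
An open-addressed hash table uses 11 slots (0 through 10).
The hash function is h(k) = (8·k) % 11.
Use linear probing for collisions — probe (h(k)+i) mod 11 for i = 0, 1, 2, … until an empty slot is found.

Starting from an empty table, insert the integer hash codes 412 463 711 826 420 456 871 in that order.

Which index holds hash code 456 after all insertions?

412 hashes to 7; slot 7 is free → place at 7.
463 hashes to 8; slot 8 is free → place at 8.
711 hashes to 1; slot 1 is free → place at 1.
826 hashes to 8; 8 taken → place at 9.
420 hashes to 5; slot 5 is free → place at 5.
456 hashes to 7; 7,8,9 taken → place at 10.
871 hashes to 5; 5 taken → place at 6.
Table: [-, 711, -, -, -, 420, 871, 412, 463, 826, 456]

10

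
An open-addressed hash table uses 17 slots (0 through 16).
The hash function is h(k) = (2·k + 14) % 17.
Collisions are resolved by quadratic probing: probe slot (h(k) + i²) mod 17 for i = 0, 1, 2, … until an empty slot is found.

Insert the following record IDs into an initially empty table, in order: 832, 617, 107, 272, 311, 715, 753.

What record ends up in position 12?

832: h=12 → slot 12
617: h=7 → slot 7
107: h=7, probe 7,8 → slot 8
272: h=14 → slot 14
311: h=7, probe 7,8,11 → slot 11
715: h=16 → slot 16
753: h=7, probe 7,8,11,16,6 → slot 6
Table: [∅, ∅, ∅, ∅, ∅, ∅, 753, 617, 107, ∅, ∅, 311, 832, ∅, 272, ∅, 715]

832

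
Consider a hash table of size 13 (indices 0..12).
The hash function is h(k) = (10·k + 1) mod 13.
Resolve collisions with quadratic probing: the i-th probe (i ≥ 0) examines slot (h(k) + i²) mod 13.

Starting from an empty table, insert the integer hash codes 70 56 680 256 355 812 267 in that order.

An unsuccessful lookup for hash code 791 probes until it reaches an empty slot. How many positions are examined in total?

70 hashes to 12; slot 12 is free → place at 12.
56 hashes to 2; slot 2 is free → place at 2.
680 hashes to 2; 2 taken → place at 3.
256 hashes to 0; slot 0 is free → place at 0.
355 hashes to 2; 2,3 taken → place at 6.
812 hashes to 9; slot 9 is free → place at 9.
267 hashes to 6; 6 taken → place at 7.
Table: [256, ∅, 56, 680, ∅, ∅, 355, 267, ∅, 812, ∅, ∅, 70]
Lookup 791: h=7, probe 7,8 → slot 8 empty, not found.

2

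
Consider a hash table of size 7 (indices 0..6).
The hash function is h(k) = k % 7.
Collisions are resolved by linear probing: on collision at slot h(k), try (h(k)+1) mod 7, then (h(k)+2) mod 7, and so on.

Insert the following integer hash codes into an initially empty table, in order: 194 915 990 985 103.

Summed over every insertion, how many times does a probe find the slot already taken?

6

194 hashes to 5; slot 5 is free → place at 5.
915 hashes to 5; 5 taken → place at 6.
990 hashes to 3; slot 3 is free → place at 3.
985 hashes to 5; 5,6 taken → place at 0.
103 hashes to 5; 5,6,0 taken → place at 1.
Table: [985, 103, ., 990, ., 194, 915]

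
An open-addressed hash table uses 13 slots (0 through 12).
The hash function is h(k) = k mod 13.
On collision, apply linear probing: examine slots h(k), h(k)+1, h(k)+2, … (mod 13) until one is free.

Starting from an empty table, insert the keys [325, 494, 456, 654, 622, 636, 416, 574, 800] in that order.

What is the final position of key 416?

3

325 hashes to 0; slot 0 is free → place at 0.
494 hashes to 0; 0 taken → place at 1.
456 hashes to 1; 1 taken → place at 2.
654 hashes to 4; slot 4 is free → place at 4.
622 hashes to 11; slot 11 is free → place at 11.
636 hashes to 12; slot 12 is free → place at 12.
416 hashes to 0; 0,1,2 taken → place at 3.
574 hashes to 2; 2,3,4 taken → place at 5.
800 hashes to 7; slot 7 is free → place at 7.
Table: [325, 494, 456, 416, 654, 574, _, 800, _, _, _, 622, 636]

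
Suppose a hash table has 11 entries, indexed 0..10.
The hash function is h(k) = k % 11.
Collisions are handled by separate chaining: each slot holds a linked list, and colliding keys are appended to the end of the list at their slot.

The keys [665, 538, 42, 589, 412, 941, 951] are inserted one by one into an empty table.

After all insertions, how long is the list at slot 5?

3

Insert 665: h=5, bucket 5 empty -> new chain.
Insert 538: h=10, bucket 10 empty -> new chain.
Insert 42: h=9, bucket 9 empty -> new chain.
Insert 589: h=6, bucket 6 empty -> new chain.
Insert 412: h=5, bucket 5 nonempty -> append to chain.
Insert 941: h=6, bucket 6 nonempty -> append to chain.
Insert 951: h=5, bucket 5 nonempty -> append to chain.
Final buckets:
0: .
1: .
2: .
3: .
4: .
5: 665 -> 412 -> 951
6: 589 -> 941
7: .
8: .
9: 42
10: 538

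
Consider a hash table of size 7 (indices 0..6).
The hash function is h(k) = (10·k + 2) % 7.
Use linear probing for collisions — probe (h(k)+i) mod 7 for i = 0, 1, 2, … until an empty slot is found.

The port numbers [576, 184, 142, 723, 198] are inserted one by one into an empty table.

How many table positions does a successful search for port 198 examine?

5

576 hashes to 1; slot 1 is free -> place at 1.
184 hashes to 1; 1 taken -> place at 2.
142 hashes to 1; 1,2 taken -> place at 3.
723 hashes to 1; 1,2,3 taken -> place at 4.
198 hashes to 1; 1,2,3,4 taken -> place at 5.
Table: [-, 576, 184, 142, 723, 198, -]
Lookup 198: h=1, probe 1,2,3,4,5 → found at 5.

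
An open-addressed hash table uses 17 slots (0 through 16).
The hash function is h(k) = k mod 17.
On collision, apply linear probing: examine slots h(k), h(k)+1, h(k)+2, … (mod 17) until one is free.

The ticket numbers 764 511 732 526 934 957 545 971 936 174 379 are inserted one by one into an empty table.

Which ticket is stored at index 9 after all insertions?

764: h=16 => slot 16
511: h=1 => slot 1
732: h=1, probe 1,2 => slot 2
526: h=16, probe 16,0 => slot 0
934: h=16, probe 16,0,1,2,3 => slot 3
957: h=5 => slot 5
545: h=1, probe 1,2,3,4 => slot 4
971: h=2, probe 2,3,4,5,6 => slot 6
936: h=1, probe 1,2,3,4,5,6,7 => slot 7
174: h=4, probe 4,5,6,7,8 => slot 8
379: h=5, probe 5,6,7,8,9 => slot 9
Table: [526, 511, 732, 934, 545, 957, 971, 936, 174, 379, ., ., ., ., ., ., 764]

379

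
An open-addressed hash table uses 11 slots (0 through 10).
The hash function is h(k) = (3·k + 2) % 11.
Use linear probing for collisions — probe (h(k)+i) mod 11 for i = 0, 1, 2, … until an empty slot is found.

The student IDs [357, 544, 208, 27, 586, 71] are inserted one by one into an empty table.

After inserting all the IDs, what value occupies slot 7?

544

357 hashes to 6; slot 6 is free -> place at 6.
544 hashes to 6; 6 taken -> place at 7.
208 hashes to 10; slot 10 is free -> place at 10.
27 hashes to 6; 6,7 taken -> place at 8.
586 hashes to 0; slot 0 is free -> place at 0.
71 hashes to 6; 6,7,8 taken -> place at 9.
Table: [586, ∅, ∅, ∅, ∅, ∅, 357, 544, 27, 71, 208]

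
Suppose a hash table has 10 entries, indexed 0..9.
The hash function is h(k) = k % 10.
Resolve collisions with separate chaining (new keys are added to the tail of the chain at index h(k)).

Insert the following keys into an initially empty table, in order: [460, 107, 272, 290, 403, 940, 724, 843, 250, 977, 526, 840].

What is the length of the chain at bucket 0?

460 → bucket 0
107 → bucket 7
272 → bucket 2
290 → bucket 0 (collision)
403 → bucket 3
940 → bucket 0 (collision)
724 → bucket 4
843 → bucket 3 (collision)
250 → bucket 0 (collision)
977 → bucket 7 (collision)
526 → bucket 6
840 → bucket 0 (collision)
Final buckets:
0: 460 -> 290 -> 940 -> 250 -> 840
1: .
2: 272
3: 403 -> 843
4: 724
5: .
6: 526
7: 107 -> 977
8: .
9: .

5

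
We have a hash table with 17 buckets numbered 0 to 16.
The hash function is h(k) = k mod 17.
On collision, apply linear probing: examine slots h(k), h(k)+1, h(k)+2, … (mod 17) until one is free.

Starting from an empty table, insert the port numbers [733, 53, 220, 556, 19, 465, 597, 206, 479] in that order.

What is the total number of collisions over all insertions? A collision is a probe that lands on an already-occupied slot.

Insert 733: h=2, slot 2 empty → index 2.
Insert 53: h=2, slot 2 occupied → index 3.
Insert 220: h=16, slot 16 empty → index 16.
Insert 556: h=12, slot 12 empty → index 12.
Insert 19: h=2, slots 2,3 occupied → index 4.
Insert 465: h=6, slot 6 empty → index 6.
Insert 597: h=2, slots 2,3,4 occupied → index 5.
Insert 206: h=2, slots 2,3,4,5,6 occupied → index 7.
Insert 479: h=3, slots 3,4,5,6,7 occupied → index 8.
Table: [_, _, 733, 53, 19, 597, 465, 206, 479, _, _, _, 556, _, _, _, 220]

16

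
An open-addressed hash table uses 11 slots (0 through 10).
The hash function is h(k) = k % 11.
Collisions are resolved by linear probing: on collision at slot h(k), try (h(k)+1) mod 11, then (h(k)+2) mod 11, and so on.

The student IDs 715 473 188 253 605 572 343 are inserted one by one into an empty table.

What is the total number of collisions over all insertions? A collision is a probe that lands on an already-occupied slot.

Insert 715: h=0, slot 0 empty → index 0.
Insert 473: h=0, slot 0 occupied → index 1.
Insert 188: h=1, slot 1 occupied → index 2.
Insert 253: h=0, slots 0,1,2 occupied → index 3.
Insert 605: h=0, slots 0,1,2,3 occupied → index 4.
Insert 572: h=0, slots 0,1,2,3,4 occupied → index 5.
Insert 343: h=2, slots 2,3,4,5 occupied → index 6.
Table: [715, 473, 188, 253, 605, 572, 343, -, -, -, -]

18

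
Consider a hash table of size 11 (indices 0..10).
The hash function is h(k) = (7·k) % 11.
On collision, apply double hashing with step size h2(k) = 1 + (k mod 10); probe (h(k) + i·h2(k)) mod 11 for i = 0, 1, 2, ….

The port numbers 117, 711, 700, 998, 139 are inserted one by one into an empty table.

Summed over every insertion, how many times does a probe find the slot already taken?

3

Insert 117: h=5, slot 5 empty => index 5.
Insert 711: h=5, h2=2, slot 5 occupied => index 7.
Insert 700: h=5, h2=1, slot 5 occupied => index 6.
Insert 998: h=1, slot 1 empty => index 1.
Insert 139: h=5, h2=10, slot 5 occupied => index 4.
Table: [., 998, ., ., 139, 117, 700, 711, ., ., .]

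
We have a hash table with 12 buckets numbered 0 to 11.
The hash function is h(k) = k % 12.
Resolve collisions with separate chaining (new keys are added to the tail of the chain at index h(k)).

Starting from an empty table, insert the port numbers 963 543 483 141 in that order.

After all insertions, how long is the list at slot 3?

Insert 963: h=3, bucket 3 empty → new chain.
Insert 543: h=3, bucket 3 nonempty → append to chain.
Insert 483: h=3, bucket 3 nonempty → append to chain.
Insert 141: h=9, bucket 9 empty → new chain.
Final buckets:
0: _
1: _
2: _
3: 963 -> 543 -> 483
4: _
5: _
6: _
7: _
8: _
9: 141
10: _
11: _

3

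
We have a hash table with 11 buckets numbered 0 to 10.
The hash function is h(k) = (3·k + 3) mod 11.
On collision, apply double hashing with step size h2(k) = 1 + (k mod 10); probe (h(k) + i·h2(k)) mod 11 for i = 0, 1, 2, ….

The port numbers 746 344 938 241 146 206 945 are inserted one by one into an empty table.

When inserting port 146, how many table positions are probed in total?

3

746: h=8 -> slot 8
344: h=1 -> slot 1
938: h=1, h2=9, probe 1,10 -> slot 10
241: h=0 -> slot 0
146: h=1, h2=7, probe 1,8,4 -> slot 4
206: h=5 -> slot 5
945: h=0, h2=6, probe 0,6 -> slot 6
Table: [241, 344, _, _, 146, 206, 945, _, 746, _, 938]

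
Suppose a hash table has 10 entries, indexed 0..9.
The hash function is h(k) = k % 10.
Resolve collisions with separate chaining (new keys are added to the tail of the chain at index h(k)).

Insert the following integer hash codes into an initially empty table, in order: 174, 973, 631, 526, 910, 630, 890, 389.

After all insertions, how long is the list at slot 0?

Insert 174: h=4, bucket 4 empty -> new chain.
Insert 973: h=3, bucket 3 empty -> new chain.
Insert 631: h=1, bucket 1 empty -> new chain.
Insert 526: h=6, bucket 6 empty -> new chain.
Insert 910: h=0, bucket 0 empty -> new chain.
Insert 630: h=0, bucket 0 nonempty -> append to chain.
Insert 890: h=0, bucket 0 nonempty -> append to chain.
Insert 389: h=9, bucket 9 empty -> new chain.
Final buckets:
0: 910 -> 630 -> 890
1: 631
2: ∅
3: 973
4: 174
5: ∅
6: 526
7: ∅
8: ∅
9: 389

3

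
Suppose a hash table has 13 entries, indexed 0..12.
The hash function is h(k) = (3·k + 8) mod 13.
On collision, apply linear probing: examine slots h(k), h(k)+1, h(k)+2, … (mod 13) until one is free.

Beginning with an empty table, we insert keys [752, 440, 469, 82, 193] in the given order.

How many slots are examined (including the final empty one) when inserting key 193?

3

Insert 752: h=2, slot 2 empty => index 2.
Insert 440: h=2, slot 2 occupied => index 3.
Insert 469: h=11, slot 11 empty => index 11.
Insert 82: h=7, slot 7 empty => index 7.
Insert 193: h=2, slots 2,3 occupied => index 4.
Table: [-, -, 752, 440, 193, -, -, 82, -, -, -, 469, -]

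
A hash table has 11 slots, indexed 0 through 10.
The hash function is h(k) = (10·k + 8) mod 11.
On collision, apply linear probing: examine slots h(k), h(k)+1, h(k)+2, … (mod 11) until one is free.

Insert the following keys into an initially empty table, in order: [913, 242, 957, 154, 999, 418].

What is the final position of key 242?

Insert 913: h=8, slot 8 empty → index 8.
Insert 242: h=8, slot 8 occupied → index 9.
Insert 957: h=8, slots 8,9 occupied → index 10.
Insert 154: h=8, slots 8,9,10 occupied → index 0.
Insert 999: h=10, slots 10,0 occupied → index 1.
Insert 418: h=8, slots 8,9,10,0,1 occupied → index 2.
Table: [154, 999, 418, ∅, ∅, ∅, ∅, ∅, 913, 242, 957]

9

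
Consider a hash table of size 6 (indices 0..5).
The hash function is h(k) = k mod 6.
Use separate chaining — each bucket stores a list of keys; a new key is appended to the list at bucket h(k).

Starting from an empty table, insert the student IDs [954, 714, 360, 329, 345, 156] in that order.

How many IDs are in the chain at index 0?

4

Insert 954: h=0, bucket 0 empty -> new chain.
Insert 714: h=0, bucket 0 nonempty -> append to chain.
Insert 360: h=0, bucket 0 nonempty -> append to chain.
Insert 329: h=5, bucket 5 empty -> new chain.
Insert 345: h=3, bucket 3 empty -> new chain.
Insert 156: h=0, bucket 0 nonempty -> append to chain.
Final buckets:
0: 954 -> 714 -> 360 -> 156
1: -
2: -
3: 345
4: -
5: 329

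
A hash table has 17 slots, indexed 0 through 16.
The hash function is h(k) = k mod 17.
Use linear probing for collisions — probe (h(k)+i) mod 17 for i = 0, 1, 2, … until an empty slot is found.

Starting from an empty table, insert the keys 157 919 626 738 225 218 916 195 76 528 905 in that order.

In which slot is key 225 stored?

5

Insert 157: h=4, slot 4 empty => index 4.
Insert 919: h=1, slot 1 empty => index 1.
Insert 626: h=14, slot 14 empty => index 14.
Insert 738: h=7, slot 7 empty => index 7.
Insert 225: h=4, slot 4 occupied => index 5.
Insert 218: h=14, slot 14 occupied => index 15.
Insert 916: h=15, slot 15 occupied => index 16.
Insert 195: h=8, slot 8 empty => index 8.
Insert 76: h=8, slot 8 occupied => index 9.
Insert 528: h=1, slot 1 occupied => index 2.
Insert 905: h=4, slots 4,5 occupied => index 6.
Table: [—, 919, 528, —, 157, 225, 905, 738, 195, 76, —, —, —, —, 626, 218, 916]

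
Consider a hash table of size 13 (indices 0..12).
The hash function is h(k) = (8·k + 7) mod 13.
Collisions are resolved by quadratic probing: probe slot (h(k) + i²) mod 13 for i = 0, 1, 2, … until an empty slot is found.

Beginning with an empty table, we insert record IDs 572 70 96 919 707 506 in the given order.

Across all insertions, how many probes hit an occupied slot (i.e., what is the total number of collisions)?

572: h=7 -> slot 7
70: h=8 -> slot 8
96: h=8, probe 8,9 -> slot 9
919: h=1 -> slot 1
707: h=8, probe 8,9,12 -> slot 12
506: h=12, probe 12,0 -> slot 0
Table: [506, 919, ., ., ., ., ., 572, 70, 96, ., ., 707]

4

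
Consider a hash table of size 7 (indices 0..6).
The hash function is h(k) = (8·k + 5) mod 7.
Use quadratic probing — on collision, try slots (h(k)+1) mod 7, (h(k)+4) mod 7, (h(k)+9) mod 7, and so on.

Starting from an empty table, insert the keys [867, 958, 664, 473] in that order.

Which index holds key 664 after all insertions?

867 hashes to 4; slot 4 is free => place at 4.
958 hashes to 4; 4 taken => place at 5.
664 hashes to 4; 4,5 taken => place at 1.
473 hashes to 2; slot 2 is free => place at 2.
Table: [∅, 664, 473, ∅, 867, 958, ∅]

1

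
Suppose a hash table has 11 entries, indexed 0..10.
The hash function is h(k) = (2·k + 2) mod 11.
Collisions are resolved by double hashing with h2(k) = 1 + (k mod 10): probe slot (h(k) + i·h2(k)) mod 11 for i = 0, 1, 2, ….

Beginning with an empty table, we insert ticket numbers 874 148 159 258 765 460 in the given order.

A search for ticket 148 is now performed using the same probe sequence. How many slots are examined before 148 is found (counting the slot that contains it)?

2

874 hashes to 1; slot 1 is free -> place at 1.
148 hashes to 1, h2=9; 1 taken -> place at 10.
159 hashes to 1, h2=10; 1 taken -> place at 0.
258 hashes to 1, h2=9; 1,10 taken -> place at 8.
765 hashes to 3; slot 3 is free -> place at 3.
460 hashes to 9; slot 9 is free -> place at 9.
Table: [159, 874, ., 765, ., ., ., ., 258, 460, 148]
Lookup 148: h=1, h2=9, probe 1,10 → found at 10.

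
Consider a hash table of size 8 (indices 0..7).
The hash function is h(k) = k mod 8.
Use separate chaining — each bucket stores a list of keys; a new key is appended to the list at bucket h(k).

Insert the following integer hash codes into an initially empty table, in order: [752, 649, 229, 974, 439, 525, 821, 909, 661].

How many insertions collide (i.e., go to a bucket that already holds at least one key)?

4

Insert 752: h=0, bucket 0 empty -> new chain.
Insert 649: h=1, bucket 1 empty -> new chain.
Insert 229: h=5, bucket 5 empty -> new chain.
Insert 974: h=6, bucket 6 empty -> new chain.
Insert 439: h=7, bucket 7 empty -> new chain.
Insert 525: h=5, bucket 5 nonempty -> append to chain.
Insert 821: h=5, bucket 5 nonempty -> append to chain.
Insert 909: h=5, bucket 5 nonempty -> append to chain.
Insert 661: h=5, bucket 5 nonempty -> append to chain.
Final buckets:
0: 752
1: 649
2: ∅
3: ∅
4: ∅
5: 229 -> 525 -> 821 -> 909 -> 661
6: 974
7: 439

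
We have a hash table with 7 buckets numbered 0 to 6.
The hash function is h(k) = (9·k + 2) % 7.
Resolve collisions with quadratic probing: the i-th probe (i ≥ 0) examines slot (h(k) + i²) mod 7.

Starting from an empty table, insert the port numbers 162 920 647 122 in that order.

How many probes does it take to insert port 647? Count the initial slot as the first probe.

Insert 162: h=4, slot 4 empty -> index 4.
Insert 920: h=1, slot 1 empty -> index 1.
Insert 647: h=1, slot 1 occupied -> index 2.
Insert 122: h=1, slots 1,2 occupied -> index 5.
Table: [_, 920, 647, _, 162, 122, _]

2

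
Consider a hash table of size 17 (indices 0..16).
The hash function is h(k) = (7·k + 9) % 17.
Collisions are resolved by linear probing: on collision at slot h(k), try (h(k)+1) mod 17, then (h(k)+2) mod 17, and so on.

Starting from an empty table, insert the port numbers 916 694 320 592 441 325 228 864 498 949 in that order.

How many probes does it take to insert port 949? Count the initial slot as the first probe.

9

916: h=12 => slot 12
694: h=5 => slot 5
320: h=5, probe 5,6 => slot 6
592: h=5, probe 5,6,7 => slot 7
441: h=2 => slot 2
325: h=6, probe 6,7,8 => slot 8
228: h=7, probe 7,8,9 => slot 9
864: h=5, probe 5,6,7,8,9,10 => slot 10
498: h=10, probe 10,11 => slot 11
949: h=5, probe 5,6,7,8,9,10,11,12,13 => slot 13
Table: [-, -, 441, -, -, 694, 320, 592, 325, 228, 864, 498, 916, 949, -, -, -]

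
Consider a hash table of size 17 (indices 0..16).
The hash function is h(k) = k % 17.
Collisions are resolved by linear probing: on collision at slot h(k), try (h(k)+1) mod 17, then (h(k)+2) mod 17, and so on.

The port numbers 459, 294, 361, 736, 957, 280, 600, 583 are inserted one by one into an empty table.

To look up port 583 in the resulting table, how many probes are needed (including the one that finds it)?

6

459 hashes to 0; slot 0 is free → place at 0.
294 hashes to 5; slot 5 is free → place at 5.
361 hashes to 4; slot 4 is free → place at 4.
736 hashes to 5; 5 taken → place at 6.
957 hashes to 5; 5,6 taken → place at 7.
280 hashes to 8; slot 8 is free → place at 8.
600 hashes to 5; 5,6,7,8 taken → place at 9.
583 hashes to 5; 5,6,7,8,9 taken → place at 10.
Table: [459, —, —, —, 361, 294, 736, 957, 280, 600, 583, —, —, —, —, —, —]
Lookup 583: h=5, probe 5,6,7,8,9,10 → found at 10.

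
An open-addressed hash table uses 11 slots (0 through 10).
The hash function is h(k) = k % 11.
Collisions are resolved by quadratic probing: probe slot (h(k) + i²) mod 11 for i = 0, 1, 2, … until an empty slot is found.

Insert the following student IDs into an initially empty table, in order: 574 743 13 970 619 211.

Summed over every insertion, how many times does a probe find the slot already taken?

9

574: h=2 → slot 2
743: h=6 → slot 6
13: h=2, probe 2,3 → slot 3
970: h=2, probe 2,3,6,0 → slot 0
619: h=3, probe 3,4 → slot 4
211: h=2, probe 2,3,6,0,7 → slot 7
Table: [970, ., 574, 13, 619, ., 743, 211, ., ., .]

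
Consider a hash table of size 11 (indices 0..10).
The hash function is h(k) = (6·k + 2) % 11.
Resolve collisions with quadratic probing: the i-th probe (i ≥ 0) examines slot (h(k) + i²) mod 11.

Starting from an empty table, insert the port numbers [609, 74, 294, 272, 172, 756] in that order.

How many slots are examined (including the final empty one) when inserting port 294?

2

609 hashes to 4; slot 4 is free => place at 4.
74 hashes to 6; slot 6 is free => place at 6.
294 hashes to 6; 6 taken => place at 7.
272 hashes to 6; 6,7 taken => place at 10.
172 hashes to 0; slot 0 is free => place at 0.
756 hashes to 6; 6,7,10,4,0 taken => place at 9.
Table: [172, —, —, —, 609, —, 74, 294, —, 756, 272]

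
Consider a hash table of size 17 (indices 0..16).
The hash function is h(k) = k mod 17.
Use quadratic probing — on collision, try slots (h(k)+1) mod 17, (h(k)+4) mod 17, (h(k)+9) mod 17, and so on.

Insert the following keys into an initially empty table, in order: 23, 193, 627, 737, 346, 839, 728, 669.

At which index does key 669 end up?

8

23 hashes to 6; slot 6 is free -> place at 6.
193 hashes to 6; 6 taken -> place at 7.
627 hashes to 15; slot 15 is free -> place at 15.
737 hashes to 6; 6,7 taken -> place at 10.
346 hashes to 6; 6,7,10,15 taken -> place at 5.
839 hashes to 6; 6,7,10,15,5 taken -> place at 14.
728 hashes to 14; 14,15 taken -> place at 1.
669 hashes to 6; 6,7,10,15,5,14 taken -> place at 8.
Table: [—, 728, —, —, —, 346, 23, 193, 669, —, 737, —, —, —, 839, 627, —]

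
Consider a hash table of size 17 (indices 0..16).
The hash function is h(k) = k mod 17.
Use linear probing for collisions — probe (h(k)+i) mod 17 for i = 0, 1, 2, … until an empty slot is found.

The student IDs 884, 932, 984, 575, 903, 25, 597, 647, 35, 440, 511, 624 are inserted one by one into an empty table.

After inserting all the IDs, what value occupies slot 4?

884: h=0 => slot 0
932: h=14 => slot 14
984: h=15 => slot 15
575: h=14, probe 14,15,16 => slot 16
903: h=2 => slot 2
25: h=8 => slot 8
597: h=2, probe 2,3 => slot 3
647: h=1 => slot 1
35: h=1, probe 1,2,3,4 => slot 4
440: h=15, probe 15,16,0,1,2,3,4,5 => slot 5
511: h=1, probe 1,2,3,4,5,6 => slot 6
624: h=12 => slot 12
Table: [884, 647, 903, 597, 35, 440, 511, ., 25, ., ., ., 624, ., 932, 984, 575]

35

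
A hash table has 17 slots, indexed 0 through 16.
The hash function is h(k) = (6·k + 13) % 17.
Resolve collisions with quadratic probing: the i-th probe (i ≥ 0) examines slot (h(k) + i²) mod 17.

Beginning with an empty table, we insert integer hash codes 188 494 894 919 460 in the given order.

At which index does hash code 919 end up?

6

Insert 188: h=2, slot 2 empty → index 2.
Insert 494: h=2, slot 2 occupied → index 3.
Insert 894: h=5, slot 5 empty → index 5.
Insert 919: h=2, slots 2,3 occupied → index 6.
Insert 460: h=2, slots 2,3,6 occupied → index 11.
Table: [-, -, 188, 494, -, 894, 919, -, -, -, -, 460, -, -, -, -, -]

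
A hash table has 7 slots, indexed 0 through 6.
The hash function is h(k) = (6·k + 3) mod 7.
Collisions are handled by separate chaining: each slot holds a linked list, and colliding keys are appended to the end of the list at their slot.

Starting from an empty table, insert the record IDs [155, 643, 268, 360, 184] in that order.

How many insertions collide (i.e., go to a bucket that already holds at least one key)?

1

155 -> bucket 2
643 -> bucket 4
268 -> bucket 1
360 -> bucket 0
184 -> bucket 1 (collision)
Final buckets:
0: 360
1: 268 -> 184
2: 155
3: .
4: 643
5: .
6: .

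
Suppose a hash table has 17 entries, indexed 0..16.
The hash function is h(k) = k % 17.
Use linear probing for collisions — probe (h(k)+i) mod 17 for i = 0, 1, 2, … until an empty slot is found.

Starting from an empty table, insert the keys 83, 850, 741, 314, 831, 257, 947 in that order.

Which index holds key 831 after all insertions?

16

83: h=15 => slot 15
850: h=0 => slot 0
741: h=10 => slot 10
314: h=8 => slot 8
831: h=15, probe 15,16 => slot 16
257: h=2 => slot 2
947: h=12 => slot 12
Table: [850, ., 257, ., ., ., ., ., 314, ., 741, ., 947, ., ., 83, 831]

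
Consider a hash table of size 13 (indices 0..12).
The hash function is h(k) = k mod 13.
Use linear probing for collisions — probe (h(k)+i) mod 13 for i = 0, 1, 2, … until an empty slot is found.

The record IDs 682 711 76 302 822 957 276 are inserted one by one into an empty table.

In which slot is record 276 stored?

5

682 hashes to 6; slot 6 is free => place at 6.
711 hashes to 9; slot 9 is free => place at 9.
76 hashes to 11; slot 11 is free => place at 11.
302 hashes to 3; slot 3 is free => place at 3.
822 hashes to 3; 3 taken => place at 4.
957 hashes to 8; slot 8 is free => place at 8.
276 hashes to 3; 3,4 taken => place at 5.
Table: [., ., ., 302, 822, 276, 682, ., 957, 711, ., 76, .]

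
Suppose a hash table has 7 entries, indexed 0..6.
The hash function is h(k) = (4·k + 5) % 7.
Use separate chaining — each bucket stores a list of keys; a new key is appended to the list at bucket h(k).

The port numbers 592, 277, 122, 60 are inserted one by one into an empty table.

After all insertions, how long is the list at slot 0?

592 → bucket 0
277 → bucket 0 (collision)
122 → bucket 3
60 → bucket 0 (collision)
Final buckets:
0: 592 -> 277 -> 60
1: .
2: .
3: 122
4: .
5: .
6: .

3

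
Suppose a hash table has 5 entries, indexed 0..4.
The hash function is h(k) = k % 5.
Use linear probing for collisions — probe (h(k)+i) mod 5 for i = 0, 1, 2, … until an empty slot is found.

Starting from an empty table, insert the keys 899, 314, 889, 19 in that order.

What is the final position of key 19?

899 hashes to 4; slot 4 is free → place at 4.
314 hashes to 4; 4 taken → place at 0.
889 hashes to 4; 4,0 taken → place at 1.
19 hashes to 4; 4,0,1 taken → place at 2.
Table: [314, 889, 19, ∅, 899]

2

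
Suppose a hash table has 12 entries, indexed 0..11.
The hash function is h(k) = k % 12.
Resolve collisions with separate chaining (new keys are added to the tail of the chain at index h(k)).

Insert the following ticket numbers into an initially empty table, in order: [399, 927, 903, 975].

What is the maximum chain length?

Insert 399: h=3, bucket 3 empty -> new chain.
Insert 927: h=3, bucket 3 nonempty -> append to chain.
Insert 903: h=3, bucket 3 nonempty -> append to chain.
Insert 975: h=3, bucket 3 nonempty -> append to chain.
Final buckets:
0: -
1: -
2: -
3: 399 -> 927 -> 903 -> 975
4: -
5: -
6: -
7: -
8: -
9: -
10: -
11: -

4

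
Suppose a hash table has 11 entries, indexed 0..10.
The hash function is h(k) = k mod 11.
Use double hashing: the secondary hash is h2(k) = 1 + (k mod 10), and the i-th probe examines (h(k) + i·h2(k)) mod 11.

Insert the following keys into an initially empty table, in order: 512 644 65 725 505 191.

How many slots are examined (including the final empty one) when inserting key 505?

5

512: h=6 => slot 6
644: h=6, h2=5, probe 6,0 => slot 0
65: h=10 => slot 10
725: h=10, h2=6, probe 10,5 => slot 5
505: h=10, h2=6, probe 10,5,0,6,1 => slot 1
191: h=4 => slot 4
Table: [644, 505, -, -, 191, 725, 512, -, -, -, 65]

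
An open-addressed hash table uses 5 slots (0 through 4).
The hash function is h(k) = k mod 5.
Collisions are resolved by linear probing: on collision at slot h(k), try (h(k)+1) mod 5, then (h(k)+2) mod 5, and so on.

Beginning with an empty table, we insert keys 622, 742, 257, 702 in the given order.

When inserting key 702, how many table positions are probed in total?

4

622: h=2 -> slot 2
742: h=2, probe 2,3 -> slot 3
257: h=2, probe 2,3,4 -> slot 4
702: h=2, probe 2,3,4,0 -> slot 0
Table: [702, _, 622, 742, 257]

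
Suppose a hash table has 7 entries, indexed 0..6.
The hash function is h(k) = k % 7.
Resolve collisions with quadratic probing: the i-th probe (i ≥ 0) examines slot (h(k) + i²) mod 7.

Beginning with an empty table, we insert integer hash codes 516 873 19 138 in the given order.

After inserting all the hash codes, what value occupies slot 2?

516 hashes to 5; slot 5 is free -> place at 5.
873 hashes to 5; 5 taken -> place at 6.
19 hashes to 5; 5,6 taken -> place at 2.
138 hashes to 5; 5,6,2 taken -> place at 0.
Table: [138, ∅, 19, ∅, ∅, 516, 873]

19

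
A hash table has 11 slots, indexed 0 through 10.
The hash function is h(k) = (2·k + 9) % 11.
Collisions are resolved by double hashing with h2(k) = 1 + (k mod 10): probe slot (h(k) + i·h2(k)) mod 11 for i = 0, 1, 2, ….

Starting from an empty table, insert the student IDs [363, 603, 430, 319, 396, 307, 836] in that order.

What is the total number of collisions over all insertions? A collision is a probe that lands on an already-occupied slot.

Insert 363: h=9, slot 9 empty → index 9.
Insert 603: h=5, slot 5 empty → index 5.
Insert 430: h=0, slot 0 empty → index 0.
Insert 319: h=9, h2=10, slot 9 occupied → index 8.
Insert 396: h=9, h2=7, slots 9,5 occupied → index 1.
Insert 307: h=7, slot 7 empty → index 7.
Insert 836: h=9, h2=7, slots 9,5,1,8 occupied → index 4.
Table: [430, 396, ., ., 836, 603, ., 307, 319, 363, .]

7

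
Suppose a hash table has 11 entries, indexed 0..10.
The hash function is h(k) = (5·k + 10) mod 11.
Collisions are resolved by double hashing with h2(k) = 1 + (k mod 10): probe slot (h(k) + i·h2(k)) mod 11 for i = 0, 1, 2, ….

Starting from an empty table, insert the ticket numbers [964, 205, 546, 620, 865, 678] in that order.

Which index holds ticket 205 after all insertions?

964 hashes to 1; slot 1 is free → place at 1.
205 hashes to 1, h2=6; 1 taken → place at 7.
546 hashes to 1, h2=7; 1 taken → place at 8.
620 hashes to 8, h2=1; 8 taken → place at 9.
865 hashes to 1, h2=6; 1,7 taken → place at 2.
678 hashes to 1, h2=9; 1 taken → place at 10.
Table: [., 964, 865, ., ., ., ., 205, 546, 620, 678]

7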